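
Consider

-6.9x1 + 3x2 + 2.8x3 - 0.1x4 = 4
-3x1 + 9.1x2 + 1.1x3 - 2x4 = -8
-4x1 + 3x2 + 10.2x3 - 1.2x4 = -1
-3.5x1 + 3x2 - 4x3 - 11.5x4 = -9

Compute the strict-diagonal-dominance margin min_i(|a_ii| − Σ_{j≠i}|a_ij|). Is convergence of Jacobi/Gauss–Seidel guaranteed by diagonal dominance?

row 1: |-6.9| − (3+2.8+0.1) = 1
row 2: |9.1| − (3+1.1+2) = 3
row 3: |10.2| − (4+3+1.2) = 2
row 4: |-11.5| − (3.5+3+4) = 1
minimum over rows = 1 → strictly diagonally dominant (convergence guaranteed)

1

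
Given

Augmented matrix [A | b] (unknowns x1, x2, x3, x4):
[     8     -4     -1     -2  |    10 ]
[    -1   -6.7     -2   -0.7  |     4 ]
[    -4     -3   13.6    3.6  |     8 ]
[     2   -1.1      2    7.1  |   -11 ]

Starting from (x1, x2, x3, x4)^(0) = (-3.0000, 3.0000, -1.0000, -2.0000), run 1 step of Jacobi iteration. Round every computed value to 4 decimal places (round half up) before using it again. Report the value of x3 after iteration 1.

Iteration 1:
  x1 = (10 - (-4)·3.0000 - (-1)·-1.0000 - (-2)·-2.0000) / (8) = 2.1250
  x2 = (4 - (-1)·-3.0000 - (-2)·-1.0000 - (-0.7)·-2.0000) / (-6.7) = 0.3582
  x3 = (8 - (-4)·-3.0000 - (-3)·3.0000 - (3.6)·-2.0000) / (13.6) = 0.8971
  x4 = (-11 - (2)·-3.0000 - (-1.1)·3.0000 - (2)·-1.0000) / (7.1) = 0.0423

0.8971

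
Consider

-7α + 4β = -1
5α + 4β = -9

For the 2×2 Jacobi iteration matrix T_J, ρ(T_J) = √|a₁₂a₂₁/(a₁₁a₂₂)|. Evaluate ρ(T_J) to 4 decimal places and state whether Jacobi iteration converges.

0.8452

a₁₂a₂₁/(a₁₁a₂₂) = (4)·(5) / ((-7)·(4)) = -0.714286
ρ = √|-0.714286| = √0.714286 = 0.8452
ρ < 1, so Jacobi converges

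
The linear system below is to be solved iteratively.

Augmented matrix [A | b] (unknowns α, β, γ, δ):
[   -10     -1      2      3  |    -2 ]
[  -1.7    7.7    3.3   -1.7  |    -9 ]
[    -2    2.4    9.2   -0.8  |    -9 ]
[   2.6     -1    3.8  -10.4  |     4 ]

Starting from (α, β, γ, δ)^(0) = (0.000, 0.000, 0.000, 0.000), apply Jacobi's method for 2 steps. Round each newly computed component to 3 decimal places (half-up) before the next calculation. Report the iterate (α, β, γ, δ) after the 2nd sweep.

(0.006, -0.791, -0.663, -0.580)

Iteration 1:
  α = (-2 - (-1)·0.000 - (2)·0.000 - (3)·0.000) / (-10) = 0.200
  β = (-9 - (-1.7)·0.000 - (3.3)·0.000 - (-1.7)·0.000) / (7.7) = -1.169
  γ = (-9 - (-2)·0.000 - (2.4)·0.000 - (-0.8)·0.000) / (9.2) = -0.978
  δ = (4 - (2.6)·0.000 - (-1)·0.000 - (3.8)·0.000) / (-10.4) = -0.385
Iteration 2:
  α = (-2 - (-1)·-1.169 - (2)·-0.978 - (3)·-0.385) / (-10) = 0.006
  β = (-9 - (-1.7)·0.200 - (3.3)·-0.978 - (-1.7)·-0.385) / (7.7) = -0.791
  γ = (-9 - (-2)·0.200 - (2.4)·-1.169 - (-0.8)·-0.385) / (9.2) = -0.663
  δ = (4 - (2.6)·0.200 - (-1)·-1.169 - (3.8)·-0.978) / (-10.4) = -0.580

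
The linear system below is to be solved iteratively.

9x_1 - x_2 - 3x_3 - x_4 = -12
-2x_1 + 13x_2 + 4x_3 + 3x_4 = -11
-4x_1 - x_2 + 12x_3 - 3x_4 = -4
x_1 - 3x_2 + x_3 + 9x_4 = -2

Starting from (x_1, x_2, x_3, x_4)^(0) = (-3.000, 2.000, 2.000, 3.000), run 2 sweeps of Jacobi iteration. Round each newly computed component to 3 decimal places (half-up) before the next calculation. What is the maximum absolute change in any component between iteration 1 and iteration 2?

1.752

Iteration 1:
  x_1 = (-12 - (-1)·2.000 - (-3)·2.000 - (-1)·3.000) / (9) = -0.111
  x_2 = (-11 - (-2)·-3.000 - (4)·2.000 - (3)·3.000) / (13) = -2.615
  x_3 = (-4 - (-4)·-3.000 - (-1)·2.000 - (-3)·3.000) / (12) = -0.417
  x_4 = (-2 - (1)·-3.000 - (-3)·2.000 - (1)·2.000) / (9) = 0.556
Iteration 2:
  x_1 = (-12 - (-1)·-2.615 - (-3)·-0.417 - (-1)·0.556) / (9) = -1.701
  x_2 = (-11 - (-2)·-0.111 - (4)·-0.417 - (3)·0.556) / (13) = -0.863
  x_3 = (-4 - (-4)·-0.111 - (-1)·-2.615 - (-3)·0.556) / (12) = -0.449
  x_4 = (-2 - (1)·-0.111 - (-3)·-2.615 - (1)·-0.417) / (9) = -1.035
Change: (-1.590, 1.752, -0.032, -1.591) → max |·| = 1.752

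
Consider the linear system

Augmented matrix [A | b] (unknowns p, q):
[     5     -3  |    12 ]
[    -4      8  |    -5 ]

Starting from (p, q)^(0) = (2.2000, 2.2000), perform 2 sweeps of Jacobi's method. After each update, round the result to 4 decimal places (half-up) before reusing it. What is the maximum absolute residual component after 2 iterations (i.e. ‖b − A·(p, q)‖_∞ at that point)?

Iteration 1:
  p = (12 - (-3)·2.2000) / (5) = 3.7200
  q = (-5 - (-4)·2.2000) / (8) = 0.4750
Iteration 2:
  p = (12 - (-3)·0.4750) / (5) = 2.6850
  q = (-5 - (-4)·3.7200) / (8) = 1.2350
Residual b − A·x = (2.2800, -4.1400); ∞-norm = 4.1400

4.1400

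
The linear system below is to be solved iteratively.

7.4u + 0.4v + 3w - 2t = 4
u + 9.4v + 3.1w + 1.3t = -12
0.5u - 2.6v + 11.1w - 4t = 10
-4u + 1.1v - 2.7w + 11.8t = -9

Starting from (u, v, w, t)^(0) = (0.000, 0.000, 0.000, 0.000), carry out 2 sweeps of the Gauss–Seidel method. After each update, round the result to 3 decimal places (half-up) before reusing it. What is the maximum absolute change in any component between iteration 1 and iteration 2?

0.245

Iteration 1:
  u = (4 - (0.4)·0.000 - (3)·0.000 - (-2)·0.000) / (7.4) = 0.541
  v = (-12 - (1)·0.541 - (3.1)·0.000 - (1.3)·0.000) / (9.4) = -1.334
  w = (10 - (0.5)·0.541 - (-2.6)·-1.334 - (-4)·0.000) / (11.1) = 0.564
  t = (-9 - (-4)·0.541 - (1.1)·-1.334 - (-2.7)·0.564) / (11.8) = -0.326
Iteration 2:
  u = (4 - (0.4)·-1.334 - (3)·0.564 - (-2)·-0.326) / (7.4) = 0.296
  v = (-12 - (1)·0.296 - (3.1)·0.564 - (1.3)·-0.326) / (9.4) = -1.449
  w = (10 - (0.5)·0.296 - (-2.6)·-1.449 - (-4)·-0.326) / (11.1) = 0.431
  t = (-9 - (-4)·0.296 - (1.1)·-1.449 - (-2.7)·0.431) / (11.8) = -0.429
Change: (-0.245, -0.115, -0.133, -0.103) → max |·| = 0.245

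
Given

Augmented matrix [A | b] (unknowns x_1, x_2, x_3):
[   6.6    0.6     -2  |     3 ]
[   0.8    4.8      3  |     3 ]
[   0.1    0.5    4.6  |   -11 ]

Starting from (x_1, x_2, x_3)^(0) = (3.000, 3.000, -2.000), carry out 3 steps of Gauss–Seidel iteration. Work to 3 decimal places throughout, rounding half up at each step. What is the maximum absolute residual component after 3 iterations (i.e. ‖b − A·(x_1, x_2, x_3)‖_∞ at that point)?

0.021

Iteration 1:
  x_1 = (3 - (0.6)·3.000 - (-2)·-2.000) / (6.6) = -0.424
  x_2 = (3 - (0.8)·-0.424 - (3)·-2.000) / (4.8) = 1.946
  x_3 = (-11 - (0.1)·-0.424 - (0.5)·1.946) / (4.6) = -2.594
Iteration 2:
  x_1 = (3 - (0.6)·1.946 - (-2)·-2.594) / (6.6) = -0.508
  x_2 = (3 - (0.8)·-0.508 - (3)·-2.594) / (4.8) = 2.331
  x_3 = (-11 - (0.1)·-0.508 - (0.5)·2.331) / (4.6) = -2.634
Iteration 3:
  x_1 = (3 - (0.6)·2.331 - (-2)·-2.634) / (6.6) = -0.556
  x_2 = (3 - (0.8)·-0.556 - (3)·-2.634) / (4.8) = 2.364
  x_3 = (-11 - (0.1)·-0.556 - (0.5)·2.364) / (4.6) = -2.636
Residual b − A·x = (-0.021, 0.006, -0.001); ∞-norm = 0.021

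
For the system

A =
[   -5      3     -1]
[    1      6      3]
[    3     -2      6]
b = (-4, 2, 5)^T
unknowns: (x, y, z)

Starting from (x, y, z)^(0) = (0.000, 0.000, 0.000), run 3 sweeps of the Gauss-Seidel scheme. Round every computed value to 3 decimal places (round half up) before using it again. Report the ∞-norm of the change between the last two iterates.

0.133

Iteration 1:
  x = (-4 - (3)·0.000 - (-1)·0.000) / (-5) = 0.800
  y = (2 - (1)·0.800 - (3)·0.000) / (6) = 0.200
  z = (5 - (3)·0.800 - (-2)·0.200) / (6) = 0.500
Iteration 2:
  x = (-4 - (3)·0.200 - (-1)·0.500) / (-5) = 0.820
  y = (2 - (1)·0.820 - (3)·0.500) / (6) = -0.053
  z = (5 - (3)·0.820 - (-2)·-0.053) / (6) = 0.406
Iteration 3:
  x = (-4 - (3)·-0.053 - (-1)·0.406) / (-5) = 0.687
  y = (2 - (1)·0.687 - (3)·0.406) / (6) = 0.016
  z = (5 - (3)·0.687 - (-2)·0.016) / (6) = 0.495
Change: (-0.133, 0.069, 0.089) → max |·| = 0.133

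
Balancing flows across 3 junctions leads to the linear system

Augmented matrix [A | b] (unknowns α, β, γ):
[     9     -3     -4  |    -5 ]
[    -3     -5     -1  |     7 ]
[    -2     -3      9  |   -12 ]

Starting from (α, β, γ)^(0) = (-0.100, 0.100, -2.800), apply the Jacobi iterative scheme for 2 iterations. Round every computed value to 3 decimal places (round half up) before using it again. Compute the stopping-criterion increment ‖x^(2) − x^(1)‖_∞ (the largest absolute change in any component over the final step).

0.705

Iteration 1:
  α = (-5 - (-3)·0.100 - (-4)·-2.800) / (9) = -1.767
  β = (7 - (-3)·-0.100 - (-1)·-2.800) / (-5) = -0.780
  γ = (-12 - (-2)·-0.100 - (-3)·0.100) / (9) = -1.322
Iteration 2:
  α = (-5 - (-3)·-0.780 - (-4)·-1.322) / (9) = -1.403
  β = (7 - (-3)·-1.767 - (-1)·-1.322) / (-5) = -0.075
  γ = (-12 - (-2)·-1.767 - (-3)·-0.780) / (9) = -1.986
Change: (0.364, 0.705, -0.664) → max |·| = 0.705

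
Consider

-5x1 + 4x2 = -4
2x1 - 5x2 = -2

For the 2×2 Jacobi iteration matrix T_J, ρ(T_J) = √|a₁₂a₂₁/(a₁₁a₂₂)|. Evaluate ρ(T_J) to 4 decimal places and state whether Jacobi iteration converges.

0.5657

a₁₂a₂₁/(a₁₁a₂₂) = (4)·(2) / ((-5)·(-5)) = 0.320000
ρ = √|0.320000| = √0.320000 = 0.5657
ρ < 1, so Jacobi converges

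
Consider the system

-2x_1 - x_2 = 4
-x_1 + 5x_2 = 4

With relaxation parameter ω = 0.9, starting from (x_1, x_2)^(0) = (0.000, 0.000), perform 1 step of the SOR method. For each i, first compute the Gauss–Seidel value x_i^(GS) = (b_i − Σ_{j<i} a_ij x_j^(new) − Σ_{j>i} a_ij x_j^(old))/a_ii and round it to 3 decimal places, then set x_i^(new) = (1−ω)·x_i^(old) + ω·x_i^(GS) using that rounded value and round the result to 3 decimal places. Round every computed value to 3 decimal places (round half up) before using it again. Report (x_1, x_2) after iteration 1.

Iteration 1:
  x_1: GS value = (4 - (-1)·0.000) / (-2) = -2.000;  x_1 ← (1−ω)·0.000 + ω·-2.000 = -1.800
  x_2: GS value = (4 - (-1)·-1.800) / (5) = 0.440;  x_2 ← (1−ω)·0.000 + ω·0.440 = 0.396

(-1.800, 0.396)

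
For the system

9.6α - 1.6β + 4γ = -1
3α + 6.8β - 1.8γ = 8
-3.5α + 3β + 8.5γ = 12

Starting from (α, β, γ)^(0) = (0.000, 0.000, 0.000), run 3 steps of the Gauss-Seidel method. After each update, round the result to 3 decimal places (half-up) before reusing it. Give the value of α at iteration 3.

-0.155

Iteration 1:
  α = (-1 - (-1.6)·0.000 - (4)·0.000) / (9.6) = -0.104
  β = (8 - (3)·-0.104 - (-1.8)·0.000) / (6.8) = 1.222
  γ = (12 - (-3.5)·-0.104 - (3)·1.222) / (8.5) = 0.938
Iteration 2:
  α = (-1 - (-1.6)·1.222 - (4)·0.938) / (9.6) = -0.291
  β = (8 - (3)·-0.291 - (-1.8)·0.938) / (6.8) = 1.553
  γ = (12 - (-3.5)·-0.291 - (3)·1.553) / (8.5) = 0.744
Iteration 3:
  α = (-1 - (-1.6)·1.553 - (4)·0.744) / (9.6) = -0.155
  β = (8 - (3)·-0.155 - (-1.8)·0.744) / (6.8) = 1.442
  γ = (12 - (-3.5)·-0.155 - (3)·1.442) / (8.5) = 0.839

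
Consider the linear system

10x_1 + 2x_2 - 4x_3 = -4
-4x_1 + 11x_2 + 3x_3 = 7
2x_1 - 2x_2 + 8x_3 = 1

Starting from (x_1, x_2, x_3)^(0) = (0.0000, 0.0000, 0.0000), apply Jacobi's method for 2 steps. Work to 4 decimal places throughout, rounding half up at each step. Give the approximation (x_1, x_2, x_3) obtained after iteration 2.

(-0.4773, 0.4568, 0.3841)

Iteration 1:
  x_1 = (-4 - (2)·0.0000 - (-4)·0.0000) / (10) = -0.4000
  x_2 = (7 - (-4)·0.0000 - (3)·0.0000) / (11) = 0.6364
  x_3 = (1 - (2)·0.0000 - (-2)·0.0000) / (8) = 0.1250
Iteration 2:
  x_1 = (-4 - (2)·0.6364 - (-4)·0.1250) / (10) = -0.4773
  x_2 = (7 - (-4)·-0.4000 - (3)·0.1250) / (11) = 0.4568
  x_3 = (1 - (2)·-0.4000 - (-2)·0.6364) / (8) = 0.3841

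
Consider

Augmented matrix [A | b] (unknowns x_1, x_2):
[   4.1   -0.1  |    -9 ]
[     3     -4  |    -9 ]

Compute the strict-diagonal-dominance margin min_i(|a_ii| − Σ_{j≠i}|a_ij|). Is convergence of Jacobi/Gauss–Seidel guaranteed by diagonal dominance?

row 1: |4.1| − (0.1) = 4
row 2: |-4| − (3) = 1
minimum over rows = 1 → strictly diagonally dominant (convergence guaranteed)

1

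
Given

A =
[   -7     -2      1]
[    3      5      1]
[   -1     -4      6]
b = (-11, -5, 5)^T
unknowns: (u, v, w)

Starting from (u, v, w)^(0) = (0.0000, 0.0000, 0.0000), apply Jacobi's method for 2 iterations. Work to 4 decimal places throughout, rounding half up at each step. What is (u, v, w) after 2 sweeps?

(1.9762, -2.1095, 0.4286)

Iteration 1:
  u = (-11 - (-2)·0.0000 - (1)·0.0000) / (-7) = 1.5714
  v = (-5 - (3)·0.0000 - (1)·0.0000) / (5) = -1.0000
  w = (5 - (-1)·0.0000 - (-4)·0.0000) / (6) = 0.8333
Iteration 2:
  u = (-11 - (-2)·-1.0000 - (1)·0.8333) / (-7) = 1.9762
  v = (-5 - (3)·1.5714 - (1)·0.8333) / (5) = -2.1095
  w = (5 - (-1)·1.5714 - (-4)·-1.0000) / (6) = 0.4286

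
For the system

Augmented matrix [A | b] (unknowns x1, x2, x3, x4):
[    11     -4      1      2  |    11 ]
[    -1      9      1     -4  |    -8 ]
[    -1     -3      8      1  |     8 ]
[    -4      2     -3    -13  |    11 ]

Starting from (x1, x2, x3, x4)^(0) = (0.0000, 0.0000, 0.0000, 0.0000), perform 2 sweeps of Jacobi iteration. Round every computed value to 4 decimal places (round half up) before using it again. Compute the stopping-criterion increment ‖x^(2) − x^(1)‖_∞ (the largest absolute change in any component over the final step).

0.6752

Iteration 1:
  x1 = (11 - (-4)·0.0000 - (1)·0.0000 - (2)·0.0000) / (11) = 1.0000
  x2 = (-8 - (-1)·0.0000 - (1)·0.0000 - (-4)·0.0000) / (9) = -0.8889
  x3 = (8 - (-1)·0.0000 - (-3)·0.0000 - (1)·0.0000) / (8) = 1.0000
  x4 = (11 - (-4)·0.0000 - (2)·0.0000 - (-3)·0.0000) / (-13) = -0.8462
Iteration 2:
  x1 = (11 - (-4)·-0.8889 - (1)·1.0000 - (2)·-0.8462) / (11) = 0.7397
  x2 = (-8 - (-1)·1.0000 - (1)·1.0000 - (-4)·-0.8462) / (9) = -1.2650
  x3 = (8 - (-1)·1.0000 - (-3)·-0.8889 - (1)·-0.8462) / (8) = 0.8974
  x4 = (11 - (-4)·1.0000 - (2)·-0.8889 - (-3)·1.0000) / (-13) = -1.5214
Change: (-0.2603, -0.3761, -0.1026, -0.6752) → max |·| = 0.6752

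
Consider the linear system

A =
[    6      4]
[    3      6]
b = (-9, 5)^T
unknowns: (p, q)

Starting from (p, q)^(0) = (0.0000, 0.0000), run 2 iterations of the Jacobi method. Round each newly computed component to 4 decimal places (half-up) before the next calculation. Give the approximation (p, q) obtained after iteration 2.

(-2.0555, 1.5833)

Iteration 1:
  p = (-9 - (4)·0.0000) / (6) = -1.5000
  q = (5 - (3)·0.0000) / (6) = 0.8333
Iteration 2:
  p = (-9 - (4)·0.8333) / (6) = -2.0555
  q = (5 - (3)·-1.5000) / (6) = 1.5833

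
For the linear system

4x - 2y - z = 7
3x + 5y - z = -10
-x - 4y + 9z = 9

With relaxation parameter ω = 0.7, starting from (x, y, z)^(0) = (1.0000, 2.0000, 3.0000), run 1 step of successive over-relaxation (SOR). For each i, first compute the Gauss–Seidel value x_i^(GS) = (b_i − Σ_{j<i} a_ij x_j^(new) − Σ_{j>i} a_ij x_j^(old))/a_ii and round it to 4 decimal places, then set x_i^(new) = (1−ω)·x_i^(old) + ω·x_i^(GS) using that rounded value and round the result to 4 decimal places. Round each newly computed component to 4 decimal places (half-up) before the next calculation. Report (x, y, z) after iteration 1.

(2.7500, -1.5350, 1.3363)

Iteration 1:
  x: GS value = (7 - (-2)·2.0000 - (-1)·3.0000) / (4) = 3.5000;  x ← (1−ω)·1.0000 + ω·3.5000 = 2.7500
  y: GS value = (-10 - (3)·2.7500 - (-1)·3.0000) / (5) = -3.0500;  y ← (1−ω)·2.0000 + ω·-3.0500 = -1.5350
  z: GS value = (9 - (-1)·2.7500 - (-4)·-1.5350) / (9) = 0.6233;  z ← (1−ω)·3.0000 + ω·0.6233 = 1.3363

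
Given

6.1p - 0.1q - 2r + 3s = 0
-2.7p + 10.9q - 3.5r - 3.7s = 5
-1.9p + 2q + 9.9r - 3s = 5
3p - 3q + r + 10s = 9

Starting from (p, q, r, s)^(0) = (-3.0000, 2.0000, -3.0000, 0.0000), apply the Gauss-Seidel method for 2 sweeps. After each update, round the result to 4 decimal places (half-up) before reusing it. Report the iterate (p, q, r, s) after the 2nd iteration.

Iteration 1:
  p = (0 - (-0.1)·2.0000 - (-2)·-3.0000 - (3)·0.0000) / (6.1) = -0.9508
  q = (5 - (-2.7)·-0.9508 - (-3.5)·-3.0000 - (-3.7)·0.0000) / (10.9) = -0.7401
  r = (5 - (-1.9)·-0.9508 - (2)·-0.7401 - (-3)·0.0000) / (9.9) = 0.4721
  s = (9 - (3)·-0.9508 - (-3)·-0.7401 - (1)·0.4721) / (10) = 0.9160
Iteration 2:
  p = (0 - (-0.1)·-0.7401 - (-2)·0.4721 - (3)·0.9160) / (6.1) = -0.3078
  q = (5 - (-2.7)·-0.3078 - (-3.5)·0.4721 - (-3.7)·0.9160) / (10.9) = 0.8450
  r = (5 - (-1.9)·-0.3078 - (2)·0.8450 - (-3)·0.9160) / (9.9) = 0.5528
  s = (9 - (3)·-0.3078 - (-3)·0.8450 - (1)·0.5528) / (10) = 1.1906

(-0.3078, 0.8450, 0.5528, 1.1906)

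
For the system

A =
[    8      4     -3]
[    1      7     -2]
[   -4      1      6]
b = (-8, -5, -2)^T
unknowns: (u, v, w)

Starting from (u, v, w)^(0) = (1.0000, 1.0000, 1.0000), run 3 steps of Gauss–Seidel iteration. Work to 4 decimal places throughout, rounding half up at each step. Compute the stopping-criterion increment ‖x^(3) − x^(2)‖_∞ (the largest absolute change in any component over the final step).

0.2845

Iteration 1:
  u = (-8 - (4)·1.0000 - (-3)·1.0000) / (8) = -1.1250
  v = (-5 - (1)·-1.1250 - (-2)·1.0000) / (7) = -0.2679
  w = (-2 - (-4)·-1.1250 - (1)·-0.2679) / (6) = -1.0387
Iteration 2:
  u = (-8 - (4)·-0.2679 - (-3)·-1.0387) / (8) = -1.2556
  v = (-5 - (1)·-1.2556 - (-2)·-1.0387) / (7) = -0.8317
  w = (-2 - (-4)·-1.2556 - (1)·-0.8317) / (6) = -1.0318
Iteration 3:
  u = (-8 - (4)·-0.8317 - (-3)·-1.0318) / (8) = -0.9711
  v = (-5 - (1)·-0.9711 - (-2)·-1.0318) / (7) = -0.8704
  w = (-2 - (-4)·-0.9711 - (1)·-0.8704) / (6) = -0.8357
Change: (0.2845, -0.0387, 0.1961) → max |·| = 0.2845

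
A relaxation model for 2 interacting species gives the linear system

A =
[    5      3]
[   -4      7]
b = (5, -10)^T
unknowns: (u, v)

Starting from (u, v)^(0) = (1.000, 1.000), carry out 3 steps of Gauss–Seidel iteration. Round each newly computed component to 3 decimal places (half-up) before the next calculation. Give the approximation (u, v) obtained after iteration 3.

Iteration 1:
  u = (5 - (3)·1.000) / (5) = 0.400
  v = (-10 - (-4)·0.400) / (7) = -1.200
Iteration 2:
  u = (5 - (3)·-1.200) / (5) = 1.720
  v = (-10 - (-4)·1.720) / (7) = -0.446
Iteration 3:
  u = (5 - (3)·-0.446) / (5) = 1.268
  v = (-10 - (-4)·1.268) / (7) = -0.704

(1.268, -0.704)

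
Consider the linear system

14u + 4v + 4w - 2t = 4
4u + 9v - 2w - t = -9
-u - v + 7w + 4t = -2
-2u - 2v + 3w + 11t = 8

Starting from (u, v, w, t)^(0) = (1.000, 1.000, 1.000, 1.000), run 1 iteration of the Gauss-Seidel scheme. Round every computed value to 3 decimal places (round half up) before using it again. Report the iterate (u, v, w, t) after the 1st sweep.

(-0.143, -0.603, -0.964, 0.855)

Iteration 1:
  u = (4 - (4)·1.000 - (4)·1.000 - (-2)·1.000) / (14) = -0.143
  v = (-9 - (4)·-0.143 - (-2)·1.000 - (-1)·1.000) / (9) = -0.603
  w = (-2 - (-1)·-0.143 - (-1)·-0.603 - (4)·1.000) / (7) = -0.964
  t = (8 - (-2)·-0.143 - (-2)·-0.603 - (3)·-0.964) / (11) = 0.855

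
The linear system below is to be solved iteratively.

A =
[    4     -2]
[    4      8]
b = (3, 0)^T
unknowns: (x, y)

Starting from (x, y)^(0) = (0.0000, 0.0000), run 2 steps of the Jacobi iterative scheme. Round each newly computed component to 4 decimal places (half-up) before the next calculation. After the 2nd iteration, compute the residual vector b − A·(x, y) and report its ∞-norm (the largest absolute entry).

Iteration 1:
  x = (3 - (-2)·0.0000) / (4) = 0.7500
  y = (0 - (4)·0.0000) / (8) = 0.0000
Iteration 2:
  x = (3 - (-2)·0.0000) / (4) = 0.7500
  y = (0 - (4)·0.7500) / (8) = -0.3750
Residual b − A·x = (-0.7500, 0.0000); ∞-norm = 0.7500

0.7500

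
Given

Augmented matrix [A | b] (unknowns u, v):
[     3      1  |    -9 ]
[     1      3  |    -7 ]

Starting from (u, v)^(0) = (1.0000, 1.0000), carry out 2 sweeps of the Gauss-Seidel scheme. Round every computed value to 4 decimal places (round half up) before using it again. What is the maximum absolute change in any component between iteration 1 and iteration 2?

Iteration 1:
  u = (-9 - (1)·1.0000) / (3) = -3.3333
  v = (-7 - (1)·-3.3333) / (3) = -1.2222
Iteration 2:
  u = (-9 - (1)·-1.2222) / (3) = -2.5926
  v = (-7 - (1)·-2.5926) / (3) = -1.4691
Change: (0.7407, -0.2469) → max |·| = 0.7407

0.7407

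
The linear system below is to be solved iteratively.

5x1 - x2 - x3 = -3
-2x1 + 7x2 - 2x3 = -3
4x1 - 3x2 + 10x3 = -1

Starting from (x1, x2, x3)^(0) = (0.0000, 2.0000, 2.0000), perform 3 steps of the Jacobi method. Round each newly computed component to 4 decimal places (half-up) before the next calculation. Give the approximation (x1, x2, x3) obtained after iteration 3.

Iteration 1:
  x1 = (-3 - (-1)·2.0000 - (-1)·2.0000) / (5) = 0.2000
  x2 = (-3 - (-2)·0.0000 - (-2)·2.0000) / (7) = 0.1429
  x3 = (-1 - (4)·0.0000 - (-3)·2.0000) / (10) = 0.5000
Iteration 2:
  x1 = (-3 - (-1)·0.1429 - (-1)·0.5000) / (5) = -0.4714
  x2 = (-3 - (-2)·0.2000 - (-2)·0.5000) / (7) = -0.2286
  x3 = (-1 - (4)·0.2000 - (-3)·0.1429) / (10) = -0.1371
Iteration 3:
  x1 = (-3 - (-1)·-0.2286 - (-1)·-0.1371) / (5) = -0.6731
  x2 = (-3 - (-2)·-0.4714 - (-2)·-0.1371) / (7) = -0.6024
  x3 = (-1 - (4)·-0.4714 - (-3)·-0.2286) / (10) = 0.0200

(-0.6731, -0.6024, 0.0200)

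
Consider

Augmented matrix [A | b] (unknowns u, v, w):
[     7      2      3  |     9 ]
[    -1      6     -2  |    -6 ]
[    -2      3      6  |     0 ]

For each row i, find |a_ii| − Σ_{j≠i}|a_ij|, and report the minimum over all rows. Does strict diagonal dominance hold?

1

row 1: |7| − (2+3) = 2
row 2: |6| − (1+2) = 3
row 3: |6| − (2+3) = 1
minimum over rows = 1 → strictly diagonally dominant (convergence guaranteed)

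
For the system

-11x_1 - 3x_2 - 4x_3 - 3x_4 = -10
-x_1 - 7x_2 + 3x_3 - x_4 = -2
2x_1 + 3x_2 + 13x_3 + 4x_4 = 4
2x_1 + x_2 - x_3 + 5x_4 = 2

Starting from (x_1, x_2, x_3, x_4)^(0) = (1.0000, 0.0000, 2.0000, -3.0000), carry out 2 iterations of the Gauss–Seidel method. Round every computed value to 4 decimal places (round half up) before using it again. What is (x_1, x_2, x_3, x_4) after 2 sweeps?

Iteration 1:
  x_1 = (-10 - (-3)·0.0000 - (-4)·2.0000 - (-3)·-3.0000) / (-11) = 1.0000
  x_2 = (-2 - (-1)·1.0000 - (3)·2.0000 - (-1)·-3.0000) / (-7) = 1.4286
  x_3 = (4 - (2)·1.0000 - (3)·1.4286 - (4)·-3.0000) / (13) = 0.7472
  x_4 = (2 - (2)·1.0000 - (1)·1.4286 - (-1)·0.7472) / (5) = -0.1363
Iteration 2:
  x_1 = (-10 - (-3)·1.4286 - (-4)·0.7472 - (-3)·-0.1363) / (-11) = 0.2849
  x_2 = (-2 - (-1)·0.2849 - (3)·0.7472 - (-1)·-0.1363) / (-7) = 0.5847
  x_3 = (4 - (2)·0.2849 - (3)·0.5847 - (4)·-0.1363) / (13) = 0.1709
  x_4 = (2 - (2)·0.2849 - (1)·0.5847 - (-1)·0.1709) / (5) = 0.2033

(0.2849, 0.5847, 0.1709, 0.2033)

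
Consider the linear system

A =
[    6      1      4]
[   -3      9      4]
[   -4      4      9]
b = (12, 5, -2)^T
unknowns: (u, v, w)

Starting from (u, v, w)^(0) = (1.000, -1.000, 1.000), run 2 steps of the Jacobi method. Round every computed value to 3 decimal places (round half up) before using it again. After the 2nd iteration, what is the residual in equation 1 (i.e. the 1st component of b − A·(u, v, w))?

1.367

Iteration 1:
  u = (12 - (1)·-1.000 - (4)·1.000) / (6) = 1.500
  v = (5 - (-3)·1.000 - (4)·1.000) / (9) = 0.444
  w = (-2 - (-4)·1.000 - (4)·-1.000) / (9) = 0.667
Iteration 2:
  u = (12 - (1)·0.444 - (4)·0.667) / (6) = 1.481
  v = (5 - (-3)·1.500 - (4)·0.667) / (9) = 0.759
  w = (-2 - (-4)·1.500 - (4)·0.444) / (9) = 0.247
Residual b − A·x = (1.367, 1.624, -1.335)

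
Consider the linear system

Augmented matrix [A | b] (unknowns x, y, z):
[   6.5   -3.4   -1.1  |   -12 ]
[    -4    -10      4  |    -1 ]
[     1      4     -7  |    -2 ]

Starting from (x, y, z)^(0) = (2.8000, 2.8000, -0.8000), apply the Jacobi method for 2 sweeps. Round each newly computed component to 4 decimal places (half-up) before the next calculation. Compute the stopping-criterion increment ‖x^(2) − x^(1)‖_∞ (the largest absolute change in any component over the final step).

2.8395

Iteration 1:
  x = (-12 - (-3.4)·2.8000 - (-1.1)·-0.8000) / (6.5) = -0.5169
  y = (-1 - (-4)·2.8000 - (4)·-0.8000) / (-10) = -1.3400
  z = (-2 - (1)·2.8000 - (4)·2.8000) / (-7) = 2.2857
Iteration 2:
  x = (-12 - (-3.4)·-1.3400 - (-1.1)·2.2857) / (6.5) = -2.1603
  y = (-1 - (-4)·-0.5169 - (4)·2.2857) / (-10) = 1.2210
  z = (-2 - (1)·-0.5169 - (4)·-1.3400) / (-7) = -0.5538
Change: (-1.6434, 2.5610, -2.8395) → max |·| = 2.8395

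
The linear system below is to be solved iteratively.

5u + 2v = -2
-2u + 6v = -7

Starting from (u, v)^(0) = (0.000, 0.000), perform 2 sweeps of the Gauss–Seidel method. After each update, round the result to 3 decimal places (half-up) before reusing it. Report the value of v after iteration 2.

-1.127

Iteration 1:
  u = (-2 - (2)·0.000) / (5) = -0.400
  v = (-7 - (-2)·-0.400) / (6) = -1.300
Iteration 2:
  u = (-2 - (2)·-1.300) / (5) = 0.120
  v = (-7 - (-2)·0.120) / (6) = -1.127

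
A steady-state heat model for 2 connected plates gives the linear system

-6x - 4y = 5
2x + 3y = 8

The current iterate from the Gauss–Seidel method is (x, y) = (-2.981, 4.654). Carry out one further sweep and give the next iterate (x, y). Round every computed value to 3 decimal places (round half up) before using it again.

One sweep:
  x = (5 - (-4)·4.654) / (-6) = -3.936
  y = (8 - (2)·-3.936) / (3) = 5.291

(-3.936, 5.291)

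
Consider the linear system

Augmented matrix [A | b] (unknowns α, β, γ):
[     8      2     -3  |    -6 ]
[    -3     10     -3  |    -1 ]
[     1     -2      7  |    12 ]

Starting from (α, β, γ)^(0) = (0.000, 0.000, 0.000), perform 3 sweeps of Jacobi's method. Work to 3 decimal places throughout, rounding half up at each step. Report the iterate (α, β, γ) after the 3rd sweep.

Iteration 1:
  α = (-6 - (2)·0.000 - (-3)·0.000) / (8) = -0.750
  β = (-1 - (-3)·0.000 - (-3)·0.000) / (10) = -0.100
  γ = (12 - (1)·0.000 - (-2)·0.000) / (7) = 1.714
Iteration 2:
  α = (-6 - (2)·-0.100 - (-3)·1.714) / (8) = -0.082
  β = (-1 - (-3)·-0.750 - (-3)·1.714) / (10) = 0.189
  γ = (12 - (1)·-0.750 - (-2)·-0.100) / (7) = 1.793
Iteration 3:
  α = (-6 - (2)·0.189 - (-3)·1.793) / (8) = -0.125
  β = (-1 - (-3)·-0.082 - (-3)·1.793) / (10) = 0.413
  γ = (12 - (1)·-0.082 - (-2)·0.189) / (7) = 1.780

(-0.125, 0.413, 1.780)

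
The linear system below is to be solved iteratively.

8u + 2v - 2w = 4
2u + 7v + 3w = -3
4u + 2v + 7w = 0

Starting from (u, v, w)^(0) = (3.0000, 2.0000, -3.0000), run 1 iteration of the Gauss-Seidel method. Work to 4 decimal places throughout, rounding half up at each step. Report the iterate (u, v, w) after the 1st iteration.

Iteration 1:
  u = (4 - (2)·2.0000 - (-2)·-3.0000) / (8) = -0.7500
  v = (-3 - (2)·-0.7500 - (3)·-3.0000) / (7) = 1.0714
  w = (0 - (4)·-0.7500 - (2)·1.0714) / (7) = 0.1225

(-0.7500, 1.0714, 0.1225)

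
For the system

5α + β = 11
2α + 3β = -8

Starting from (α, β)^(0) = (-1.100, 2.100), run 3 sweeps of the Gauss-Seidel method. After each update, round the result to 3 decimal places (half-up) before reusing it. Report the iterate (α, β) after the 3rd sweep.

Iteration 1:
  α = (11 - (1)·2.100) / (5) = 1.780
  β = (-8 - (2)·1.780) / (3) = -3.853
Iteration 2:
  α = (11 - (1)·-3.853) / (5) = 2.971
  β = (-8 - (2)·2.971) / (3) = -4.647
Iteration 3:
  α = (11 - (1)·-4.647) / (5) = 3.129
  β = (-8 - (2)·3.129) / (3) = -4.753

(3.129, -4.753)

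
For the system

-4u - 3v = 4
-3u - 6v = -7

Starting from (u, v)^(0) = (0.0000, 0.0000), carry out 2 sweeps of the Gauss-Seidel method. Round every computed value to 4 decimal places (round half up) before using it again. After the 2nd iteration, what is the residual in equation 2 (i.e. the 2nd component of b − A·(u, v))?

0.0002

Iteration 1:
  u = (4 - (-3)·0.0000) / (-4) = -1.0000
  v = (-7 - (-3)·-1.0000) / (-6) = 1.6667
Iteration 2:
  u = (4 - (-3)·1.6667) / (-4) = -2.2500
  v = (-7 - (-3)·-2.2500) / (-6) = 2.2917
Residual b − A·x = (1.8751, 0.0002)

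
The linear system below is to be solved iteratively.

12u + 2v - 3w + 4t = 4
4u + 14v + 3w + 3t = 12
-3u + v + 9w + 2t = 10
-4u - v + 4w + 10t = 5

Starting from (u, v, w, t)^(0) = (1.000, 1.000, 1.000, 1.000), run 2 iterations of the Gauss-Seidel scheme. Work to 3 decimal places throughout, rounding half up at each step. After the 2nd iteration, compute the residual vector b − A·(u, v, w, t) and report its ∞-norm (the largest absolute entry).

0.903

Iteration 1:
  u = (4 - (2)·1.000 - (-3)·1.000 - (4)·1.000) / (12) = 0.083
  v = (12 - (4)·0.083 - (3)·1.000 - (3)·1.000) / (14) = 0.405
  w = (10 - (-3)·0.083 - (1)·0.405 - (2)·1.000) / (9) = 0.872
  t = (5 - (-4)·0.083 - (-1)·0.405 - (4)·0.872) / (10) = 0.225
Iteration 2:
  u = (4 - (2)·0.405 - (-3)·0.872 - (4)·0.225) / (12) = 0.409
  v = (12 - (4)·0.409 - (3)·0.872 - (3)·0.225) / (14) = 0.505
  w = (10 - (-3)·0.409 - (1)·0.505 - (2)·0.225) / (9) = 1.141
  t = (5 - (-4)·0.409 - (-1)·0.505 - (4)·1.141) / (10) = 0.258
Residual b − A·x = (0.473, -0.903, -0.063, -0.003); ∞-norm = 0.903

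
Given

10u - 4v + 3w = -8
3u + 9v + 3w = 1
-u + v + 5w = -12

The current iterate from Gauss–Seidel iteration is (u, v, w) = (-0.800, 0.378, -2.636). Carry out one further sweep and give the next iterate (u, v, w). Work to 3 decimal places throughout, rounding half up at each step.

One sweep:
  u = (-8 - (-4)·0.378 - (3)·-2.636) / (10) = 0.142
  v = (1 - (3)·0.142 - (3)·-2.636) / (9) = 0.942
  w = (-12 - (-1)·0.142 - (1)·0.942) / (5) = -2.560

(0.142, 0.942, -2.560)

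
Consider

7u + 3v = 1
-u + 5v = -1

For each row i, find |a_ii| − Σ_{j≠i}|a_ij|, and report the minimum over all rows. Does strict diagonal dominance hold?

4

row 1: |7| − (3) = 4
row 2: |5| − (1) = 4
minimum over rows = 4 → strictly diagonally dominant (convergence guaranteed)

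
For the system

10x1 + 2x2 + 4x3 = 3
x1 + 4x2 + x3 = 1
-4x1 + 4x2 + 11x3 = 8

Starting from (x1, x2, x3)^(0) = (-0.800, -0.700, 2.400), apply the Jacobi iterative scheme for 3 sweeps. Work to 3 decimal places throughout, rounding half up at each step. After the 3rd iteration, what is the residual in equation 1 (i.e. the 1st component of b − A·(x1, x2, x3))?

-0.074

Iteration 1:
  x1 = (3 - (2)·-0.700 - (4)·2.400) / (10) = -0.520
  x2 = (1 - (1)·-0.800 - (1)·2.400) / (4) = -0.150
  x3 = (8 - (-4)·-0.800 - (4)·-0.700) / (11) = 0.691
Iteration 2:
  x1 = (3 - (2)·-0.150 - (4)·0.691) / (10) = 0.054
  x2 = (1 - (1)·-0.520 - (1)·0.691) / (4) = 0.207
  x3 = (8 - (-4)·-0.520 - (4)·-0.150) / (11) = 0.593
Iteration 3:
  x1 = (3 - (2)·0.207 - (4)·0.593) / (10) = 0.021
  x2 = (1 - (1)·0.054 - (1)·0.593) / (4) = 0.088
  x3 = (8 - (-4)·0.054 - (4)·0.207) / (11) = 0.672
Residual b − A·x = (-0.074, -0.045, 0.340)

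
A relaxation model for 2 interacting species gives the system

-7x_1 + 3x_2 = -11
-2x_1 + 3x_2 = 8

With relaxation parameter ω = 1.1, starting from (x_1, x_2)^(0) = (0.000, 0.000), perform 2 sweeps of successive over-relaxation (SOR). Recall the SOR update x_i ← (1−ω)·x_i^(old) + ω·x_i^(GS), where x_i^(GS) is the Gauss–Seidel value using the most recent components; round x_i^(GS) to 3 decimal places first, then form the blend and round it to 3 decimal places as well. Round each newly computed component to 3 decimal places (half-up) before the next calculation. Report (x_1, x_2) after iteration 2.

(3.536, 5.106)

Iteration 1:
  x_1: GS value = (-11 - (3)·0.000) / (-7) = 1.571;  x_1 ← (1−ω)·0.000 + ω·1.571 = 1.728
  x_2: GS value = (8 - (-2)·1.728) / (3) = 3.819;  x_2 ← (1−ω)·0.000 + ω·3.819 = 4.201
Iteration 2:
  x_1: GS value = (-11 - (3)·4.201) / (-7) = 3.372;  x_1 ← (1−ω)·1.728 + ω·3.372 = 3.536
  x_2: GS value = (8 - (-2)·3.536) / (3) = 5.024;  x_2 ← (1−ω)·4.201 + ω·5.024 = 5.106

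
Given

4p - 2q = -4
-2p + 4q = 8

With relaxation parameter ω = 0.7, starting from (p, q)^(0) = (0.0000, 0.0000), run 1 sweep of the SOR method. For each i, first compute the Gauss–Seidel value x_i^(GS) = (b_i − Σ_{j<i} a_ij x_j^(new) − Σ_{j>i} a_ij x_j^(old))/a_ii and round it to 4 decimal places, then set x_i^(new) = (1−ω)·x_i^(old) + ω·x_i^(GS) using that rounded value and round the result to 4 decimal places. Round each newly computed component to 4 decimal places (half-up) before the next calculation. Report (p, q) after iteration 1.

Iteration 1:
  p: GS value = (-4 - (-2)·0.0000) / (4) = -1.0000;  p ← (1−ω)·0.0000 + ω·-1.0000 = -0.7000
  q: GS value = (8 - (-2)·-0.7000) / (4) = 1.6500;  q ← (1−ω)·0.0000 + ω·1.6500 = 1.1550

(-0.7000, 1.1550)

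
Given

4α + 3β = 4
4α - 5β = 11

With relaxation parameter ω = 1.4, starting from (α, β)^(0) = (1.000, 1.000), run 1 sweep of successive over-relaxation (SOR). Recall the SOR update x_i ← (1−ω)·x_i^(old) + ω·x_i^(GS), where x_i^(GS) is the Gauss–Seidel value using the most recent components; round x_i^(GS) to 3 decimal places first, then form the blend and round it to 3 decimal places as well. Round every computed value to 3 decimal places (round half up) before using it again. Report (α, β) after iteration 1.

Iteration 1:
  α: GS value = (4 - (3)·1.000) / (4) = 0.250;  α ← (1−ω)·1.000 + ω·0.250 = -0.050
  β: GS value = (11 - (4)·-0.050) / (-5) = -2.240;  β ← (1−ω)·1.000 + ω·-2.240 = -3.536

(-0.050, -3.536)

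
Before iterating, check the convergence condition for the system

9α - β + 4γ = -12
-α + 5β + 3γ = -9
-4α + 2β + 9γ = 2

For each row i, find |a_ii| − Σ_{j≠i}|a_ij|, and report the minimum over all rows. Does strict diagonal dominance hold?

1

row 1: |9| − (1+4) = 4
row 2: |5| − (1+3) = 1
row 3: |9| − (4+2) = 3
minimum over rows = 1 → strictly diagonally dominant (convergence guaranteed)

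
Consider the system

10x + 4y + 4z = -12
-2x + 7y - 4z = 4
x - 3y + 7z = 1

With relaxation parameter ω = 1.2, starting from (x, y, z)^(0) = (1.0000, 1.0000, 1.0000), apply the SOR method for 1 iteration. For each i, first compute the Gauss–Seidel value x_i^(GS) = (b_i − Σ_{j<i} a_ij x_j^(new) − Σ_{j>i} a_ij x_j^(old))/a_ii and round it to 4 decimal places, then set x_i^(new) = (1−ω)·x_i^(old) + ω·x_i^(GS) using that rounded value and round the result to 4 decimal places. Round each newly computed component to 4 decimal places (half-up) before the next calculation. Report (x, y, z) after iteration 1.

(-2.6000, 0.2800, 0.5612)

Iteration 1:
  x: GS value = (-12 - (4)·1.0000 - (4)·1.0000) / (10) = -2.0000;  x ← (1−ω)·1.0000 + ω·-2.0000 = -2.6000
  y: GS value = (4 - (-2)·-2.6000 - (-4)·1.0000) / (7) = 0.4000;  y ← (1−ω)·1.0000 + ω·0.4000 = 0.2800
  z: GS value = (1 - (1)·-2.6000 - (-3)·0.2800) / (7) = 0.6343;  z ← (1−ω)·1.0000 + ω·0.6343 = 0.5612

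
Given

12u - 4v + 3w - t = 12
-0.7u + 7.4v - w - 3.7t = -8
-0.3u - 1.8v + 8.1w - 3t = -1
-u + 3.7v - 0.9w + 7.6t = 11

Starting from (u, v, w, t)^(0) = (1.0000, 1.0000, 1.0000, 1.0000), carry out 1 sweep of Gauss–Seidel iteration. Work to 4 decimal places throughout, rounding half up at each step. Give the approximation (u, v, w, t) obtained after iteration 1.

Iteration 1:
  u = (12 - (-4)·1.0000 - (3)·1.0000 - (-1)·1.0000) / (12) = 1.1667
  v = (-8 - (-0.7)·1.1667 - (-1)·1.0000 - (-3.7)·1.0000) / (7.4) = -0.3356
  w = (-1 - (-0.3)·1.1667 - (-1.8)·-0.3356 - (-3)·1.0000) / (8.1) = 0.2155
  t = (11 - (-1)·1.1667 - (3.7)·-0.3356 - (-0.9)·0.2155) / (7.6) = 1.7898

(1.1667, -0.3356, 0.2155, 1.7898)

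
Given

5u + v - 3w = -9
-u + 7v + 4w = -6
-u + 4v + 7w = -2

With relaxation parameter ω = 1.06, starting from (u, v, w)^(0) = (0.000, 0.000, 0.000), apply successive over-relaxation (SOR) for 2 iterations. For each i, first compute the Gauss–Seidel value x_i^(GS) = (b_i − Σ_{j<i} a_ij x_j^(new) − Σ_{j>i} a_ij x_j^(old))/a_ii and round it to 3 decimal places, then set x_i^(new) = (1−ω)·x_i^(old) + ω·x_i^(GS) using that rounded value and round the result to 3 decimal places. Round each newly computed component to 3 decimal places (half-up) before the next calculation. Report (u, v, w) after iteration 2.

(-1.454, -1.138, 0.158)

Iteration 1:
  u: GS value = (-9 - (1)·0.000 - (-3)·0.000) / (5) = -1.800;  u ← (1−ω)·0.000 + ω·-1.800 = -1.908
  v: GS value = (-6 - (-1)·-1.908 - (4)·0.000) / (7) = -1.130;  v ← (1−ω)·0.000 + ω·-1.130 = -1.198
  w: GS value = (-2 - (-1)·-1.908 - (4)·-1.198) / (7) = 0.126;  w ← (1−ω)·0.000 + ω·0.126 = 0.134
Iteration 2:
  u: GS value = (-9 - (1)·-1.198 - (-3)·0.134) / (5) = -1.480;  u ← (1−ω)·-1.908 + ω·-1.480 = -1.454
  v: GS value = (-6 - (-1)·-1.454 - (4)·0.134) / (7) = -1.141;  v ← (1−ω)·-1.198 + ω·-1.141 = -1.138
  w: GS value = (-2 - (-1)·-1.454 - (4)·-1.138) / (7) = 0.157;  w ← (1−ω)·0.134 + ω·0.157 = 0.158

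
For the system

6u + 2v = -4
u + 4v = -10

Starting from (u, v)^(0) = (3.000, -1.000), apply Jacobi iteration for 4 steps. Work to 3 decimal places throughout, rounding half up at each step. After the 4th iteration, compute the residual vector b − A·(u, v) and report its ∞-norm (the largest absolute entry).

0.136

Iteration 1:
  u = (-4 - (2)·-1.000) / (6) = -0.333
  v = (-10 - (1)·3.000) / (4) = -3.250
Iteration 2:
  u = (-4 - (2)·-3.250) / (6) = 0.417
  v = (-10 - (1)·-0.333) / (4) = -2.417
Iteration 3:
  u = (-4 - (2)·-2.417) / (6) = 0.139
  v = (-10 - (1)·0.417) / (4) = -2.604
Iteration 4:
  u = (-4 - (2)·-2.604) / (6) = 0.201
  v = (-10 - (1)·0.139) / (4) = -2.535
Residual b − A·x = (-0.136, -0.061); ∞-norm = 0.136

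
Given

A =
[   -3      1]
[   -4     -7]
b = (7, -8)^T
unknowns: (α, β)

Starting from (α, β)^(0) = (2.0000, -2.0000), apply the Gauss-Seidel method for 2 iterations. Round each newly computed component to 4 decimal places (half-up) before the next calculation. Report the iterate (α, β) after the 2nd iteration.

(-1.3810, 1.9320)

Iteration 1:
  α = (7 - (1)·-2.0000) / (-3) = -3.0000
  β = (-8 - (-4)·-3.0000) / (-7) = 2.8571
Iteration 2:
  α = (7 - (1)·2.8571) / (-3) = -1.3810
  β = (-8 - (-4)·-1.3810) / (-7) = 1.9320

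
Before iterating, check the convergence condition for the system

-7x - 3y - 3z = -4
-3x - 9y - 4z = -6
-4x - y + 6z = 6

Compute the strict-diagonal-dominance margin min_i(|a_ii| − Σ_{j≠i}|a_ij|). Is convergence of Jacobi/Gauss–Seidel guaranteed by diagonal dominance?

row 1: |-7| − (3+3) = 1
row 2: |-9| − (3+4) = 2
row 3: |6| − (4+1) = 1
minimum over rows = 1 → strictly diagonally dominant (convergence guaranteed)

1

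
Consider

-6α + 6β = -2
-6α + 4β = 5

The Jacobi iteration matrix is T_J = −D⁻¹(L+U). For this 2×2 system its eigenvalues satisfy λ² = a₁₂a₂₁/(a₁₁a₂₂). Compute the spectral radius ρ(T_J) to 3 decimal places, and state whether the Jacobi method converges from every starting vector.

1.225

a₁₂a₂₁/(a₁₁a₂₂) = (6)·(-6) / ((-6)·(4)) = 1.500000
ρ = √|1.500000| = √1.500000 = 1.225
ρ > 1, so Jacobi diverges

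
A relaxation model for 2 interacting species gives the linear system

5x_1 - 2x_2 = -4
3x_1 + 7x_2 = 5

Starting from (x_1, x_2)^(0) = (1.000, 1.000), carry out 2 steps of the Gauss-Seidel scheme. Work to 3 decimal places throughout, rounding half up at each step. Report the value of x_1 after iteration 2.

Iteration 1:
  x_1 = (-4 - (-2)·1.000) / (5) = -0.400
  x_2 = (5 - (3)·-0.400) / (7) = 0.886
Iteration 2:
  x_1 = (-4 - (-2)·0.886) / (5) = -0.446
  x_2 = (5 - (3)·-0.446) / (7) = 0.905

-0.446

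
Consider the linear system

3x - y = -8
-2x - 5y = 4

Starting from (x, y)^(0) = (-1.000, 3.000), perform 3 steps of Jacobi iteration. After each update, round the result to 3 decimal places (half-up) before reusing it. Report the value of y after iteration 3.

Iteration 1:
  x = (-8 - (-1)·3.000) / (3) = -1.667
  y = (4 - (-2)·-1.000) / (-5) = -0.400
Iteration 2:
  x = (-8 - (-1)·-0.400) / (3) = -2.800
  y = (4 - (-2)·-1.667) / (-5) = -0.133
Iteration 3:
  x = (-8 - (-1)·-0.133) / (3) = -2.711
  y = (4 - (-2)·-2.800) / (-5) = 0.320

0.320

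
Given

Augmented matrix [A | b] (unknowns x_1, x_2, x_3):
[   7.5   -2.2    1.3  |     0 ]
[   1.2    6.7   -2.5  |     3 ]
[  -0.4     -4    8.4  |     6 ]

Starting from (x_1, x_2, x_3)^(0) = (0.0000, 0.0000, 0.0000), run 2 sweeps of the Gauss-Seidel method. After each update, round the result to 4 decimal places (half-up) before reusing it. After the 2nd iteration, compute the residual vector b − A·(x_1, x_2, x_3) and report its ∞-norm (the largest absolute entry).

0.5571

Iteration 1:
  x_1 = (0 - (-2.2)·0.0000 - (1.3)·0.0000) / (7.5) = 0.0000
  x_2 = (3 - (1.2)·0.0000 - (-2.5)·0.0000) / (6.7) = 0.4478
  x_3 = (6 - (-0.4)·0.0000 - (-4)·0.4478) / (8.4) = 0.9275
Iteration 2:
  x_1 = (0 - (-2.2)·0.4478 - (1.3)·0.9275) / (7.5) = -0.0294
  x_2 = (3 - (1.2)·-0.0294 - (-2.5)·0.9275) / (6.7) = 0.7991
  x_3 = (6 - (-0.4)·-0.0294 - (-4)·0.7991) / (8.4) = 1.0934
Residual b − A·x = (0.5571, 0.4148, 0.0001); ∞-norm = 0.5571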